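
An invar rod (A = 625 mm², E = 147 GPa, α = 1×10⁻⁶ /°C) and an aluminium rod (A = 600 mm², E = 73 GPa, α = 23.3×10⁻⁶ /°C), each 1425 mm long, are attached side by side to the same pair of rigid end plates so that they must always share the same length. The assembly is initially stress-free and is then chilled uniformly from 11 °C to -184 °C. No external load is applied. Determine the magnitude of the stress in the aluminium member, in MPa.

The aluminium has the larger α, so on cooling it would change length more than the invar if both were free. The rigid plates force a common final length, so the aluminium is put into tension and the invar into compression, with equal and opposite forces P (no external load).
Equating the net (thermal + elastic) strains gives |α₁ − α₂|·ΔT = P·[1/(A₁E₁) + 1/(A₂E₂)].
|α₁ − α₂|·ΔT = 22.3×10⁻⁶ × 195 = 0.004348.
1/(A₁E₁) + 1/(A₂E₂) = 1/(625×147×10³) + 1/(600×73×10³) = 3.372×10⁻⁸ N⁻¹.
So P = 0.004348 / 3.372×10⁻⁸ = 129 kN.
σ_{aluminium} = P/A₂ = 129000/600 = 215 MPa, tensile.

σ ≈ 215 MPa (tensile)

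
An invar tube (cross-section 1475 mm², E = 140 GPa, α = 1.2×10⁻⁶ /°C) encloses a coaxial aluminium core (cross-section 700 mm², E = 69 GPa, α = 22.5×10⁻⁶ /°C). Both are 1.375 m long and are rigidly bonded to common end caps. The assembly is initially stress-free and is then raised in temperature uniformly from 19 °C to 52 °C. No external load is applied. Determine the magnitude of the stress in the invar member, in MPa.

Both members must finish at the same length. With the larger α, the aluminium tends to over-expand; the plates restrain it, putting the aluminium in compression and the invar in tension. With no external load the two internal forces are equal and opposite, magnitude P.
Compatibility of the two members (thermal + elastic change equal): (α₁ − α₂)ΔT = P·[1/(A₁E₁) + 1/(A₂E₂)].
|α₁ − α₂|·ΔT = 21.3×10⁻⁶ × 33 = 0.0007029.
1/(A₁E₁) + 1/(A₂E₂) = 1/(1475×140×10³) + 1/(700×69×10³) = 2.555×10⁻⁸ N⁻¹.
P = 0.0007029 / 2.555×10⁻⁸ = 27510 N = 27.51 kN.
σ_{invar} = P/A₁ = 27510/1475 = 18.65 MPa, tensile.

σ ≈ 18.7 MPa (tensile)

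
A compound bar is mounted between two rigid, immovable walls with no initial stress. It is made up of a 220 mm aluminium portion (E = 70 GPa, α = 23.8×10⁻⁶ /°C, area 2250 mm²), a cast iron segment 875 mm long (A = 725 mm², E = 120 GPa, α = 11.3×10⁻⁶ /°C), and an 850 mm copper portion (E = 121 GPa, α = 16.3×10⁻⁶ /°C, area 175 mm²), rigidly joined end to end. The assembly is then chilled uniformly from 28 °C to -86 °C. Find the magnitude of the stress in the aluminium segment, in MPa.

If the supports were absent, the total length change would be Σ αᵢΔT Lᵢ = 23.8×10⁻⁶×114×220 + 11.3×10⁻⁶×114×875 + 16.3×10⁻⁶×114×850 = 3.304 mm.
The rigid supports impose zero overall length change; the single axial force P common to all segments must satisfy P Σ Lᵢ/(AᵢEᵢ) = δ_free.
Σ Lᵢ/(AᵢEᵢ) = 220/(2250×70×10³) + 875/(725×120×10³) + 850/(175×121×10³) = 5.16×10⁻⁵ mm/N.
So P = 3.304 / 5.16×10⁻⁵ = 64.03 kN, tensile.
σ_{aluminium} = P / A = 64030 / 2250 = 28.46 MPa.

σ ≈ 28.5 MPa (tensile)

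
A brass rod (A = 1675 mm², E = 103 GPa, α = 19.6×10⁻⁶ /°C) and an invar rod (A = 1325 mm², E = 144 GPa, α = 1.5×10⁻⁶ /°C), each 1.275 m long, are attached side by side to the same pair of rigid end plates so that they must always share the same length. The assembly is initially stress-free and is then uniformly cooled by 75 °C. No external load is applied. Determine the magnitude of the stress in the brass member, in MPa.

σ ≈ 73.4 MPa (tensile)

The brass has the larger α, so on cooling it would change length more than the invar if both were free. The rigid plates force a common final length, so the brass is put into tension and the invar into compression, with equal and opposite forces P (no external load).
Setting the final lengths equal and cancelling L: (α₁ − α₂)ΔT = P/(A₁E₁) + P/(A₂E₂).
|α₁ − α₂|·ΔT = 18.1×10⁻⁶ × 75 = 0.001357.
1/(A₁E₁) + 1/(A₂E₂) = 1/(1675×103×10³) + 1/(1325×144×10³) = 1.104×10⁻⁸ N⁻¹.
P = 0.001357 / 1.104×10⁻⁸ = 123000 N = 123 kN.
σ_{brass} = P/A₁ = 123000/1675 = 73.43 MPa, tensile.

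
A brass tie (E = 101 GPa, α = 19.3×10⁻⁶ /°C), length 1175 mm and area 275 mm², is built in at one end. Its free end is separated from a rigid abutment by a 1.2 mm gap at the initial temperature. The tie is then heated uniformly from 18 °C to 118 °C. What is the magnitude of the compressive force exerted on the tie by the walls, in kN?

P ≈ 25.2 kN

If the wall were absent the tie would grow by αΔT L = 19.3×10⁻⁶ × 100 × 1175 = 2.268 mm.
After closing the 1.2 mm clearance, 2.268 − 1.2 = 1.068 mm of expansion remains to be suppressed by the wall.
So σ = E(δ_free − g)/L = 101×10³ × 1.068/1175 = 91.78 MPa.
Force on the wall = σA = 91.78 × 275 mm² = 25.24 kN.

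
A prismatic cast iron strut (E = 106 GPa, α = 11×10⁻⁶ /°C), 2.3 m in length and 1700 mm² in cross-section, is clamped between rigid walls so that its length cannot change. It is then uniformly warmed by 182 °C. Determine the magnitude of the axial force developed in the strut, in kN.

P ≈ 361 kN (compressive)

Full restraint means ε = 0, so the stress is σ = EαΔT = 106×10³ × 11×10⁻⁶ × 182 = 212.2 MPa.
Then P = σA = 212.2 × 1700 mm² = 360.8 kN, compressive.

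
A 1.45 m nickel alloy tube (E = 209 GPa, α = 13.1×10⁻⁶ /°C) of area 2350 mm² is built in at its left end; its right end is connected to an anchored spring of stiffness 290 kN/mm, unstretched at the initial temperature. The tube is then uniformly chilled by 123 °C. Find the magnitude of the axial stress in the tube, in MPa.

Free thermal contraction: δ_free = αΔT L = 13.1×10⁻⁶ × 123 × 1450 = 2.336 mm.
Let P be the tensile force in the spring. The tube extends elastically by PL/(AE) and the spring stretches by P/k; together these equal δ_free.
P [ L/(AE) + 1/k ] = δ_free → P [ 1450/(2350×209×10³) + 1/(290×10³) ] = 2.336.
P = 2.336 / 6.401×10⁻⁶ = 365000 N.
σ = P/A = 365000/2350 = 155.3 MPa.

σ ≈ 155 MPa (tensile)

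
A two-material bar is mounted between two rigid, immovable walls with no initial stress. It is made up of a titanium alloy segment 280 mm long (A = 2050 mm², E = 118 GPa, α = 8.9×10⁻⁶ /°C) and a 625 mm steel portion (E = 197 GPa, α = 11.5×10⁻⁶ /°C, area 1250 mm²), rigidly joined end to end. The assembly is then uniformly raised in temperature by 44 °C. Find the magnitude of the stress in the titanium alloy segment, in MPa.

With the walls removed the bar would change length by δ_free = Σ αᵢΔT Lᵢ = 8.9×10⁻⁶×44×280 + 11.5×10⁻⁶×44×625 = 0.4259 mm.
The rigid supports impose zero overall length change; the single axial force P common to all segments must satisfy P Σ Lᵢ/(AᵢEᵢ) = δ_free.
Σ Lᵢ/(AᵢEᵢ) = 280/(2050×118×10³) + 625/(1250×197×10³) = 3.696×10⁻⁶ mm/N.
So P = 0.4259 / 3.696×10⁻⁶ = 115.2 kN, compressive.
σ_{titanium alloy} = P / A = 115200 / 2050 = 56.22 MPa.

σ ≈ 56.2 MPa (compressive)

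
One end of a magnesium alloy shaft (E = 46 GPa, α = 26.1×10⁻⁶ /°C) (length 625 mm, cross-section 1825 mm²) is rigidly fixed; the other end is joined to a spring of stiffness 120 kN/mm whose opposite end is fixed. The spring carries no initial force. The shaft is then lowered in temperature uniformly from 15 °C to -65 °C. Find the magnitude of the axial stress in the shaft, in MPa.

σ ≈ 45.3 MPa (tensile)

If the spring were absent the shaft would shorten by αΔT L = 26.1×10⁻⁶ × 80 × 625 = 1.305 mm.
With a force P in the spring, the elastic change of the shaft is PL/(AE) and that of the spring is P/k; compatibility requires their sum to equal δ_free.
P [ L/(AE) + 1/k ] = δ_free → P [ 625/(1825×46×10³) + 1/(120×10³) ] = 1.305.
P = 1.305 / 1.578×10⁻⁵ = 82710 N.
σ = P/A = 82710/1825 = 45.32 MPa.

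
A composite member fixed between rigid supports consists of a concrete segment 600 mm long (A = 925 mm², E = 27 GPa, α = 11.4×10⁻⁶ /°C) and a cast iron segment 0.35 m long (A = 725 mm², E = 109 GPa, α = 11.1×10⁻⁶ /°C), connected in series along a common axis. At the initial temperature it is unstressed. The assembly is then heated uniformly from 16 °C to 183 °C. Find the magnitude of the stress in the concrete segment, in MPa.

σ ≈ 68.1 MPa (compressive)

If the supports were absent, the total length change would be Σ αᵢΔT Lᵢ = 11.4×10⁻⁶×167×600 + 11.1×10⁻⁶×167×350 = 1.791 mm.
The walls prevent any net length change, so an axial force P (same in every segment) develops. Compatibility: P · Σ Lᵢ/(AᵢEᵢ) = δ_free.
The series flexibility is Σ Lᵢ/(AᵢEᵢ) = 600/(925×27×10³) + 350/(725×109×10³) = 2.845×10⁻⁵ mm/N.
So P = 1.791 / 2.845×10⁻⁵ = 62.95 kN, compressive.
σ_{concrete} = P / A = 62950 / 925 = 68.05 MPa.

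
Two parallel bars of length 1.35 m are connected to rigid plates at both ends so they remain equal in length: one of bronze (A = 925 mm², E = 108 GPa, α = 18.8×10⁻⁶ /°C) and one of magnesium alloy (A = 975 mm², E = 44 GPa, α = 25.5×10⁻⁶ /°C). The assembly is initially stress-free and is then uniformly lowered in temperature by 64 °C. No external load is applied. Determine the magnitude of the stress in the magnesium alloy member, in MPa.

Equilibrium of a rigid end plate with no external load gives equal and opposite internal forces ±P in the two members. Since α_{magnesium alloy} > α_{bronze}, cooling drives the magnesium alloy into tension and the bronze into compression.
Equating the net (thermal + elastic) strains gives |α₁ − α₂|·ΔT = P·[1/(A₁E₁) + 1/(A₂E₂)].
|α₁ − α₂|·ΔT = 6.7×10⁻⁶ × 64 = 0.0004288.
1/(A₁E₁) + 1/(A₂E₂) = 1/(925×108×10³) + 1/(975×44×10³) = 3.332×10⁻⁸ N⁻¹.
So P = 0.0004288 / 3.332×10⁻⁸ = 12.87 kN.
σ_{magnesium alloy} = P/A₂ = 12870/975 = 13.2 MPa, tensile.

σ ≈ 13.2 MPa (tensile)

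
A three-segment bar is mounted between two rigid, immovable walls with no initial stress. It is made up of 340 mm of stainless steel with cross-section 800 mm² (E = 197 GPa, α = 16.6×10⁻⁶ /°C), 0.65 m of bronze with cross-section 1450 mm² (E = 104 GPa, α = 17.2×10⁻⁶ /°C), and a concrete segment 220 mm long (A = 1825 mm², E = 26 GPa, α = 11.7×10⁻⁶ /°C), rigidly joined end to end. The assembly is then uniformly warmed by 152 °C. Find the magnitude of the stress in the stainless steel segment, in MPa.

If the supports were absent, the total length change would be Σ αᵢΔT Lᵢ = 16.6×10⁻⁶×152×340 + 17.2×10⁻⁶×152×650 + 11.7×10⁻⁶×152×220 = 2.948 mm.
The rigid supports impose zero overall length change; the single axial force P common to all segments must satisfy P Σ Lᵢ/(AᵢEᵢ) = δ_free.
The series flexibility is Σ Lᵢ/(AᵢEᵢ) = 340/(800×197×10³) + 650/(1450×104×10³) + 220/(1825×26×10³) = 1.11×10⁻⁵ mm/N.
P = 2.948 / 1.11×10⁻⁵ = 265500 N = 265.5 kN, compressive.
σ_{stainless steel} = P / A = 265500 / 800 = 331.9 MPa.

σ ≈ 332 MPa (compressive)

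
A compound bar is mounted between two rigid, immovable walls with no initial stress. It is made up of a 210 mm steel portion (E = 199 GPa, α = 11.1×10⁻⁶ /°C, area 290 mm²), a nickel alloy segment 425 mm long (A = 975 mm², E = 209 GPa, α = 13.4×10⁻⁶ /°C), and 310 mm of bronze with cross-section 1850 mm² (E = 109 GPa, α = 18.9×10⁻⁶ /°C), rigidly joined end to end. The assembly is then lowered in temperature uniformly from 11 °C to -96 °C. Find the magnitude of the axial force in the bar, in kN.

With the walls removed the bar would change length by δ_free = Σ αᵢΔT Lᵢ = 11.1×10⁻⁶×107×210 + 13.4×10⁻⁶×107×425 + 18.9×10⁻⁶×107×310 = 1.486 mm.
Since the ends are fixed, an axial force P builds up, equal in every segment, with P · Σ Lᵢ/(AᵢEᵢ) = δ_free.
The series flexibility is Σ Lᵢ/(AᵢEᵢ) = 210/(290×199×10³) + 425/(975×209×10³) + 310/(1850×109×10³) = 7.262×10⁻⁶ mm/N.
P = 1.486 / 7.262×10⁻⁶ = 204600 N = 204.6 kN, tensile.

P ≈ 205 kN (tensile)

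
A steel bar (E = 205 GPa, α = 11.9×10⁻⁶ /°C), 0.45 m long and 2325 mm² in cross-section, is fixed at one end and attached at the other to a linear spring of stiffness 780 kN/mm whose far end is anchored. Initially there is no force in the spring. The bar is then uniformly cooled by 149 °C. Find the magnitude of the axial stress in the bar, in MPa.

The unrestrained thermal change is αΔT L = 11.9×10⁻⁶ × 149 × 450 = 0.7979 mm.
Let P be the tensile force in the spring. The bar extends elastically by PL/(AE) and the spring stretches by P/k; together these equal δ_free.
So P = δ_free / [L/(AE) + 1/k] = 0.7979 / [ 450/(2325×205×10³) + 1/(780×10³) ].
P = 0.7979 / 2.226×10⁻⁶ = 358400 N.
σ = P/A = 358400/2325 = 154.2 MPa.

σ ≈ 154 MPa (tensile)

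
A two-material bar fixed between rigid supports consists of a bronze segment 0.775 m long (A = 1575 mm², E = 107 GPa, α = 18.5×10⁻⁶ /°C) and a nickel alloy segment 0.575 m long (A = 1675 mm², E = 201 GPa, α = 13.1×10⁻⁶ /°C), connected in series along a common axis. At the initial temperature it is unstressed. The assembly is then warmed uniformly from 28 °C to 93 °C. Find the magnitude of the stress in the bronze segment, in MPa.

σ ≈ 143 MPa (compressive)

Free thermal expansion of the whole bar: Σ αᵢΔT Lᵢ = 18.5×10⁻⁶×65×775 + 13.1×10⁻⁶×65×575 = 1.422 mm.
The walls prevent any net length change, so an axial force P (same in every segment) develops. Compatibility: P · Σ Lᵢ/(AᵢEᵢ) = δ_free.
Σ Lᵢ/(AᵢEᵢ) = 775/(1575×107×10³) + 575/(1675×201×10³) = 6.307×10⁻⁶ mm/N.
So P = 1.422 / 6.307×10⁻⁶ = 225.4 kN, compressive.
σ_{bronze} = P / A = 225400 / 1575 = 143.1 MPa.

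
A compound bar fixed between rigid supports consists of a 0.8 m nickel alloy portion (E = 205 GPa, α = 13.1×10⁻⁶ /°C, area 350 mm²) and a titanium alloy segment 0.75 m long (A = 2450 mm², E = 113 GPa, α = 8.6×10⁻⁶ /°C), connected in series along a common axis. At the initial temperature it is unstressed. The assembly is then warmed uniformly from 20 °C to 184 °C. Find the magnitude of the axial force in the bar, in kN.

With the walls removed the bar would change length by δ_free = Σ αᵢΔT Lᵢ = 13.1×10⁻⁶×164×800 + 8.6×10⁻⁶×164×750 = 2.777 mm.
The walls prevent any net length change, so an axial force P (same in every segment) develops. Compatibility: P · Σ Lᵢ/(AᵢEᵢ) = δ_free.
The series flexibility is Σ Lᵢ/(AᵢEᵢ) = 800/(350×205×10³) + 750/(2450×113×10³) = 1.386×10⁻⁵ mm/N.
So P = 2.777 / 1.386×10⁻⁵ = 200.3 kN, compressive.

P ≈ 200 kN (compressive)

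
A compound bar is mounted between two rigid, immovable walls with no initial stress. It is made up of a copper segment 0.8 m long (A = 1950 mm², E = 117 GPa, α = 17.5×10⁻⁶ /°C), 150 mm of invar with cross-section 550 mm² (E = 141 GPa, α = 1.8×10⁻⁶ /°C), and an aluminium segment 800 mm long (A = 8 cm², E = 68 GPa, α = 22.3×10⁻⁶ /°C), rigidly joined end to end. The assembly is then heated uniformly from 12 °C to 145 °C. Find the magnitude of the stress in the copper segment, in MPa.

σ ≈ 109 MPa (compressive)

If the supports were absent, the total length change would be Σ αᵢΔT Lᵢ = 17.5×10⁻⁶×133×800 + 1.8×10⁻⁶×133×150 + 22.3×10⁻⁶×133×800 = 4.271 mm.
Since the ends are fixed, an axial force P builds up, equal in every segment, with P · Σ Lᵢ/(AᵢEᵢ) = δ_free.
Σ Lᵢ/(AᵢEᵢ) = 800/(1950×117×10³) + 150/(550×141×10³) + 800/(800×68×10³) = 2.015×10⁻⁵ mm/N.
So P = 4.271 / 2.015×10⁻⁵ = 212 kN, compressive.
σ_{copper} = P / A = 212000 / 1950 = 108.7 MPa.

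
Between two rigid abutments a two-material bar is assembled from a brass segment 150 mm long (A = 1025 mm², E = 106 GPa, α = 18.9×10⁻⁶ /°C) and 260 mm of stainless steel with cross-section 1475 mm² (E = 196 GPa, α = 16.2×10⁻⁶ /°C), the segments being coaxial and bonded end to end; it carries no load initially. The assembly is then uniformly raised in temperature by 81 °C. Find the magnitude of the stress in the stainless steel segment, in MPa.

σ ≈ 170 MPa (compressive)

If the supports were absent, the total length change would be Σ αᵢΔT Lᵢ = 18.9×10⁻⁶×81×150 + 16.2×10⁻⁶×81×260 = 0.5708 mm.
The walls prevent any net length change, so an axial force P (same in every segment) develops. Compatibility: P · Σ Lᵢ/(AᵢEᵢ) = δ_free.
The series flexibility is Σ Lᵢ/(AᵢEᵢ) = 150/(1025×106×10³) + 260/(1475×196×10³) = 2.28×10⁻⁶ mm/N.
So P = 0.5708 / 2.28×10⁻⁶ = 250.4 kN, compressive.
σ_{stainless steel} = P / A = 250400 / 1475 = 169.7 MPa.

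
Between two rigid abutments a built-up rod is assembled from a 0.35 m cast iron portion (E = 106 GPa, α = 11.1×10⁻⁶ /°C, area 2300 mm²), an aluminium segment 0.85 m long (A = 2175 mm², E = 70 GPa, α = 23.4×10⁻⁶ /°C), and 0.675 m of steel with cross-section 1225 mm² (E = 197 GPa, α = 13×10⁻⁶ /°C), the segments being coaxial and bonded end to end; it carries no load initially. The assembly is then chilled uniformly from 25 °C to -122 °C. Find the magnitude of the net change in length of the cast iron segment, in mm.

With the walls removed the bar would change length by δ_free = Σ αᵢΔT Lᵢ = 11.1×10⁻⁶×147×350 + 23.4×10⁻⁶×147×850 + 13×10⁻⁶×147×675 = 4.785 mm.
Since the ends are fixed, an axial force P builds up, equal in every segment, with P · Σ Lᵢ/(AᵢEᵢ) = δ_free.
The series flexibility is Σ Lᵢ/(AᵢEᵢ) = 350/(2300×106×10³) + 850/(2175×70×10³) + 675/(1225×197×10³) = 9.816×10⁻⁶ mm/N.
So P = 4.785 / 9.816×10⁻⁶ = 487.5 kN, tensile.
For the cast iron segment, free thermal change = 11.1×10⁻⁶×147×350 = 0.5711 mm and elastic change from P = 487500×350/(2300×106×10³) = 0.6998 mm; these oppose, so the net change is 0.129 mm (segment lengthens).

|ΔL| ≈ 0.129 mm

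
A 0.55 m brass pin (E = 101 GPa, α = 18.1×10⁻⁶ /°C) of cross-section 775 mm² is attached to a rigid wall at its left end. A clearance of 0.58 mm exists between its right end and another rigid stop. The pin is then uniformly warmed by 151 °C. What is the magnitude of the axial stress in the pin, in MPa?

σ ≈ 170 MPa (compressive)

Unrestrained expansion: δ_free = αΔT L = 18.1×10⁻⁶ × 151 × 550 = 1.503 mm.
The gap closes (δ_free > 0.58 mm) and the wall then resists a further 1.503 − 0.58 = 0.9232 mm of expansion.
So σ = E(δ_free − g)/L = 101×10³ × 0.9232/550 = 169.5 MPa.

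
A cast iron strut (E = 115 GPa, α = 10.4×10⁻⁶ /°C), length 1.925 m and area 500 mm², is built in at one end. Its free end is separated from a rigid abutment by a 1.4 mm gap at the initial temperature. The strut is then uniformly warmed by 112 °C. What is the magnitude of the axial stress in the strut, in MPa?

Free thermal elongation = αΔT L = 10.4×10⁻⁶ × 112 × 1925 = 2.242 mm.
After closing the 1.4 mm clearance, 2.242 − 1.4 = 0.8422 mm of expansion remains to be suppressed by the wall.
So σ = E(δ_free − g)/L = 115×10³ × 0.8422/1925 = 50.32 MPa.

σ ≈ 50.3 MPa (compressive)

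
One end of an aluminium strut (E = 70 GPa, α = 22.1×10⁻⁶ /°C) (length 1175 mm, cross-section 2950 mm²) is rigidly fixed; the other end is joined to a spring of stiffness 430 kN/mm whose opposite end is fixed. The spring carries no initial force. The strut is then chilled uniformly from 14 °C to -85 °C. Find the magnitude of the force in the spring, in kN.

The unrestrained thermal change is αΔT L = 22.1×10⁻⁶ × 99 × 1175 = 2.571 mm.
Let P be the tensile force in the spring. The strut extends elastically by PL/(AE) and the spring stretches by P/k; together these equal δ_free.
So P = δ_free / [L/(AE) + 1/k] = 2.571 / [ 1175/(2950×70×10³) + 1/(430×10³) ].
P = 2.571 / 8.016×10⁻⁶ = 320700 N.

P ≈ 321 kN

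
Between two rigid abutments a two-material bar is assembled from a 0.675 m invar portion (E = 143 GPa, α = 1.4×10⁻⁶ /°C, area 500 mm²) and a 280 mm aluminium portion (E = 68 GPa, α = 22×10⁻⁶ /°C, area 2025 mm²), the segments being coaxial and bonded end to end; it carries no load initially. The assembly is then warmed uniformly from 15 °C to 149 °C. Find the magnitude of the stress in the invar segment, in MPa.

With the walls removed the bar would change length by δ_free = Σ αᵢΔT Lᵢ = 1.4×10⁻⁶×134×675 + 22×10⁻⁶×134×280 = 0.9521 mm.
Since the ends are fixed, an axial force P builds up, equal in every segment, with P · Σ Lᵢ/(AᵢEᵢ) = δ_free.
The series flexibility is Σ Lᵢ/(AᵢEᵢ) = 675/(500×143×10³) + 280/(2025×68×10³) = 1.147×10⁻⁵ mm/N.
So P = 0.9521 / 1.147×10⁻⁵ = 82.98 kN, compressive.
σ_{invar} = P / A = 82980 / 500 = 166 MPa.

σ ≈ 166 MPa (compressive)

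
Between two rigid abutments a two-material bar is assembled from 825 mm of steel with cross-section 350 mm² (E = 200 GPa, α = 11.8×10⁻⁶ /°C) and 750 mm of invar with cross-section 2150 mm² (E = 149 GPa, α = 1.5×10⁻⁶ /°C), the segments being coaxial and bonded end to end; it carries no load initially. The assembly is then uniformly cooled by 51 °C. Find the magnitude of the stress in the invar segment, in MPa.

Free thermal contraction of the whole bar: Σ αᵢΔT Lᵢ = 11.8×10⁻⁶×51×825 + 1.5×10⁻⁶×51×750 = 0.5539 mm.
The rigid supports impose zero overall length change; the single axial force P common to all segments must satisfy P Σ Lᵢ/(AᵢEᵢ) = δ_free.
Σ Lᵢ/(AᵢEᵢ) = 825/(350×200×10³) + 750/(2150×149×10³) = 1.413×10⁻⁵ mm/N.
Hence P = δ_free / Σ(L/AE) = 0.5539/1.413×10⁻⁵ = 39.21 kN (tensile).
σ_{invar} = P / A = 39210 / 2150 = 18.24 MPa.

σ ≈ 18.2 MPa (tensile)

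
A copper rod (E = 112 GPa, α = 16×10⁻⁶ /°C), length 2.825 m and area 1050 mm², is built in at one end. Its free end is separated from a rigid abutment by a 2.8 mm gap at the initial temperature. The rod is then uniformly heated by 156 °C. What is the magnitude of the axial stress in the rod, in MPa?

σ ≈ 169 MPa (compressive)

Free thermal elongation = αΔT L = 16×10⁻⁶ × 156 × 2825 = 7.051 mm.
The gap closes (δ_free > 2.8 mm) and the wall then resists a further 7.051 − 2.8 = 4.251 mm of expansion.
That suppressed elongation corresponds to σ = E·Δ/L = 112×10³ × 4.251/2825 = 168.5 MPa.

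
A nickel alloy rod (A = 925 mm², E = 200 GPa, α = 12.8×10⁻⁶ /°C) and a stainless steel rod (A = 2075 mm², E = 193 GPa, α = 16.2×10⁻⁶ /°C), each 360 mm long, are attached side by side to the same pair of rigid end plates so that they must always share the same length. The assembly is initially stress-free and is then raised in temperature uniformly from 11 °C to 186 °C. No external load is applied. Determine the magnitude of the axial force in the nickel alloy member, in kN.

P ≈ 75.3 kN (tensile in the nickel alloy)

The stainless steel has the larger α, so on heating it would change length more than the nickel alloy if both were free. The rigid plates force a common final length, so the stainless steel is put into compression and the nickel alloy into tension, with equal and opposite forces P (no external load).
Equating the net (thermal + elastic) strains gives |α₁ − α₂|·ΔT = P·[1/(A₁E₁) + 1/(A₂E₂)].
|α₁ − α₂|·ΔT = 3.4×10⁻⁶ × 175 = 0.000595.
1/(A₁E₁) + 1/(A₂E₂) = 1/(925×200×10³) + 1/(2075×193×10³) = 7.902×10⁻⁹ N⁻¹.
P = 0.000595 / 7.902×10⁻⁹ = 75290 N = 75.29 kN.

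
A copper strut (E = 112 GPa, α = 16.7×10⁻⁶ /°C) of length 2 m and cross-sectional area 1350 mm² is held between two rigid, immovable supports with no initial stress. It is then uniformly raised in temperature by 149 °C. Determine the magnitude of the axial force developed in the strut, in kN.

P ≈ 376 kN (compressive)

The ends cannot move, so σ = EαΔT = 112×10³ × 16.7×10⁻⁶ × 149 = 278.7 MPa.
Axial force P = σA = 278.7 × 1350 = 376200 N = 376.2 kN, compressive.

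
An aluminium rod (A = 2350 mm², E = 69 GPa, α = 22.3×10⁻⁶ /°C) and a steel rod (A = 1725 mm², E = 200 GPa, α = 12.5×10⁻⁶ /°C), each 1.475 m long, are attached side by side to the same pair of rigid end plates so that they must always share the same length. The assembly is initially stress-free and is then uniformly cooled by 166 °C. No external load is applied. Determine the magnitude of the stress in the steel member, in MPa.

σ ≈ 104 MPa (compressive)

Both members must finish at the same length. With the larger α, the aluminium tends to over-contract; the plates restrain it, putting the aluminium in tension and the steel in compression. With no external load the two internal forces are equal and opposite, magnitude P.
Compatibility of the two members (thermal + elastic change equal): (α₁ − α₂)ΔT = P·[1/(A₁E₁) + 1/(A₂E₂)].
|α₁ − α₂|·ΔT = 9.8×10⁻⁶ × 166 = 0.001627.
1/(A₁E₁) + 1/(A₂E₂) = 1/(2350×69×10³) + 1/(1725×200×10³) = 9.066×10⁻⁹ N⁻¹.
So P = 0.001627 / 9.066×10⁻⁹ = 179.4 kN.
σ_{steel} = P/A₂ = 179400/1725 = 104 MPa, compressive.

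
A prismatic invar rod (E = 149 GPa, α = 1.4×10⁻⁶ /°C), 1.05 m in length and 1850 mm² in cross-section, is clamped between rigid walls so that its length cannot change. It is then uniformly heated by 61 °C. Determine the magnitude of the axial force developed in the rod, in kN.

With zero net strain, σ = E·αΔT = 149 GPa × 1.4×10⁻⁶ × 61 = 12.72 MPa.
Axial force P = σA = 12.72 × 1850 = 23540 N = 23.54 kN, compressive.

P ≈ 23.5 kN (compressive)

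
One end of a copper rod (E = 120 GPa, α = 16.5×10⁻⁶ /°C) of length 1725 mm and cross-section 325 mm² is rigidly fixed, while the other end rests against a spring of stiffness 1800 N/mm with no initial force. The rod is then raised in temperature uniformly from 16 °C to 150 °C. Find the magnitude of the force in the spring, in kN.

P ≈ 6.36 kN

The unrestrained thermal change is αΔT L = 16.5×10⁻⁶ × 134 × 1725 = 3.814 mm.
Let P be the compressive force at the spring. The rod shortens elastically by PL/(AE) and the spring compresses by P/k; together these equal δ_free.
So P = δ_free / [L/(AE) + 1/k] = 3.814 / [ 1725/(325×120×10³) + 1/(1800) ].
P = 3.814 / 0.0005998 = 6359 N.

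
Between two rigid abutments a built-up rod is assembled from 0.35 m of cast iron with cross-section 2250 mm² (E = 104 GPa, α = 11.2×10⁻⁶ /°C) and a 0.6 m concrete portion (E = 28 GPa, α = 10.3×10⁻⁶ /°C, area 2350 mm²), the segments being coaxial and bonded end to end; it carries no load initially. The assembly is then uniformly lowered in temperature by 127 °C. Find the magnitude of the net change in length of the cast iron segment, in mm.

Free thermal contraction of the whole bar: Σ αᵢΔT Lᵢ = 11.2×10⁻⁶×127×350 + 10.3×10⁻⁶×127×600 = 1.283 mm.
The walls prevent any net length change, so an axial force P (same in every segment) develops. Compatibility: P · Σ Lᵢ/(AᵢEᵢ) = δ_free.
Σ Lᵢ/(AᵢEᵢ) = 350/(2250×104×10³) + 600/(2350×28×10³) = 1.061×10⁻⁵ mm/N.
Hence P = δ_free / Σ(L/AE) = 1.283/1.061×10⁻⁵ = 120.8 kN (tensile).
For the cast iron segment, free thermal change = 11.2×10⁻⁶×127×350 = 0.4978 mm and elastic change from P = 120800×350/(2250×104×10³) = 0.1808 mm; these oppose, so the net change is 0.317 mm (segment shortens).

|ΔL| ≈ 0.317 mm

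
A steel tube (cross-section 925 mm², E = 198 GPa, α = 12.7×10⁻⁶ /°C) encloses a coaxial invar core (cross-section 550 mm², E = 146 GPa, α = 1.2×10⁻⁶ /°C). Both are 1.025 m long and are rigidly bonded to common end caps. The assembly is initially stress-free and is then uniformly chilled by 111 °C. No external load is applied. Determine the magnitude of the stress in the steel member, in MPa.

σ ≈ 77 MPa (tensile)

Both members must finish at the same length. With the larger α, the steel tends to over-contract; the plates restrain it, putting the steel in tension and the invar in compression. With no external load the two internal forces are equal and opposite, magnitude P.
Equating the net (thermal + elastic) strains gives |α₁ − α₂|·ΔT = P·[1/(A₁E₁) + 1/(A₂E₂)].
|α₁ − α₂|·ΔT = 11.5×10⁻⁶ × 111 = 0.001277.
1/(A₁E₁) + 1/(A₂E₂) = 1/(925×198×10³) + 1/(550×146×10³) = 1.791×10⁻⁸ N⁻¹.
So P = 0.001277 / 1.791×10⁻⁸ = 71.26 kN.
σ_{steel} = P/A₁ = 71260/925 = 77.04 MPa, tensile.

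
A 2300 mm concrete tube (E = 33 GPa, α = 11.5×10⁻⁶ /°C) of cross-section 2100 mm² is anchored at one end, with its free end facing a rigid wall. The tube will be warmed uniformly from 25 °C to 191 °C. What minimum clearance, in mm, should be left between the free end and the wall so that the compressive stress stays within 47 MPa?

With no wall the tube would lengthen by αΔT L = 11.5×10⁻⁶ × 166 × 2300 = 4.391 mm.
At the allowable stress the elastic shortening the wall may impose is σL/E = 47 × 2300 / (33×10³) = 3.276 mm.
The gap must absorb the remainder: g_min = 4.391 − 3.276 = 1.115 mm.

g ≈ 1.11 mm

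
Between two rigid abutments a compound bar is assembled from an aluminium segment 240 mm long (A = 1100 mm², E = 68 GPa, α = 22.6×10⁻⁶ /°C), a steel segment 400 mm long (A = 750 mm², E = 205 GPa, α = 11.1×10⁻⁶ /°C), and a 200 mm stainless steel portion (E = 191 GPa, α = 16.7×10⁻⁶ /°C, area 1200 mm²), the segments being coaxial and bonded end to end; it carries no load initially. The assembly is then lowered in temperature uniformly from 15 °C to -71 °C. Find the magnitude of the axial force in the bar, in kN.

P ≈ 170 kN (tensile)

If the supports were absent, the total length change would be Σ αᵢΔT Lᵢ = 22.6×10⁻⁶×86×240 + 11.1×10⁻⁶×86×400 + 16.7×10⁻⁶×86×200 = 1.136 mm.
Since the ends are fixed, an axial force P builds up, equal in every segment, with P · Σ Lᵢ/(AᵢEᵢ) = δ_free.
The series flexibility is Σ Lᵢ/(AᵢEᵢ) = 240/(1100×68×10³) + 400/(750×205×10³) + 200/(1200×191×10³) = 6.683×10⁻⁶ mm/N.
Hence P = δ_free / Σ(L/AE) = 1.136/6.683×10⁻⁶ = 169.9 kN (tensile).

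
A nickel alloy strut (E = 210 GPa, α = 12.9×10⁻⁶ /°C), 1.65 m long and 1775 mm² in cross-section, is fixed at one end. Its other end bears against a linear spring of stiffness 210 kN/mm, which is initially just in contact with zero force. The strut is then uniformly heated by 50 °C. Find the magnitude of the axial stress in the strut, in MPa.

σ ≈ 65.3 MPa (compressive)

The unrestrained thermal change is αΔT L = 12.9×10⁻⁶ × 50 × 1650 = 1.064 mm.
Let P be the compressive force at the spring. The strut shortens elastically by PL/(AE) and the spring compresses by P/k; together these equal δ_free.
So P = δ_free / [L/(AE) + 1/k] = 1.064 / [ 1650/(1775×210×10³) + 1/(210×10³) ].
P = 1.064 / 9.188×10⁻⁶ = 115800 N.
σ = P/A = 115800/1775 = 65.25 MPa.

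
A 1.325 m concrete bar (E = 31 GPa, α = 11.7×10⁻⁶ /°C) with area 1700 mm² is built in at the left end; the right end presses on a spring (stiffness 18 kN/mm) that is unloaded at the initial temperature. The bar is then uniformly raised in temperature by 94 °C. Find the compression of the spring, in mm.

δ ≈ 1 mm

The unrestrained thermal change is αΔT L = 11.7×10⁻⁶ × 94 × 1325 = 1.457 mm.
With a force P in the spring, the elastic change of the bar is PL/(AE) and that of the spring is P/k; compatibility requires their sum to equal δ_free.
P [ L/(AE) + 1/k ] = δ_free → P [ 1325/(1700×31×10³) + 1/(18×10³) ] = 1.457.
P = 1.457 / 8.07×10⁻⁵ = 18060 N.
Spring compression = P/k = 18060/(18×10³) = 1.003 mm.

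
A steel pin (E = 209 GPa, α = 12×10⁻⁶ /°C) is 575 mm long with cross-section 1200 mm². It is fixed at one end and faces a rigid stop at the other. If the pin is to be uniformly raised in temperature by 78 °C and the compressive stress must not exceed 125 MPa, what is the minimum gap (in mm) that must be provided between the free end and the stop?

g ≈ 0.194 mm

With no wall the pin would lengthen by αΔT L = 12×10⁻⁶ × 78 × 575 = 0.5382 mm.
At the allowable stress the elastic shortening the wall may impose is σL/E = 125 × 575 / (209×10³) = 0.3439 mm.
So the gap has to take up the difference, g_min = δ_free − σL/E = 0.5382 − 0.3439 = 0.1943 mm.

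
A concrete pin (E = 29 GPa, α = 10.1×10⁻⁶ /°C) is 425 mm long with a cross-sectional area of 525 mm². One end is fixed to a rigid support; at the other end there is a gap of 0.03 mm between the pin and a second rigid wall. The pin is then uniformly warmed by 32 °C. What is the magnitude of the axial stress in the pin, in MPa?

Free thermal elongation = αΔT L = 10.1×10⁻⁶ × 32 × 425 = 0.1374 mm.
After closing the 0.03 mm clearance, 0.1374 − 0.03 = 0.1074 mm of expansion remains to be suppressed by the wall.
That suppressed elongation corresponds to σ = E·Δ/L = 29×10³ × 0.1074/425 = 7.326 MPa.

σ ≈ 7.33 MPa (compressive)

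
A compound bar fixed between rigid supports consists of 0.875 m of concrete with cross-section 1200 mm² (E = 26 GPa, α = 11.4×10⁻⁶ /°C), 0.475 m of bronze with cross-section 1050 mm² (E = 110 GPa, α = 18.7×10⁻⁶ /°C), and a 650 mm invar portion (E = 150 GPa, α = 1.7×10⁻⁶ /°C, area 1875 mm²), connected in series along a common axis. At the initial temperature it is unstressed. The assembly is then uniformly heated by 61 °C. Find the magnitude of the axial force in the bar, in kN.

If the supports were absent, the total length change would be Σ αᵢΔT Lᵢ = 11.4×10⁻⁶×61×875 + 18.7×10⁻⁶×61×475 + 1.7×10⁻⁶×61×650 = 1.218 mm.
The walls prevent any net length change, so an axial force P (same in every segment) develops. Compatibility: P · Σ Lᵢ/(AᵢEᵢ) = δ_free.
Σ Lᵢ/(AᵢEᵢ) = 875/(1200×26×10³) + 475/(1050×110×10³) + 650/(1875×150×10³) = 3.447×10⁻⁵ mm/N.
Hence P = δ_free / Σ(L/AE) = 1.218/3.447×10⁻⁵ = 35.33 kN (compressive).

P ≈ 35.3 kN (compressive)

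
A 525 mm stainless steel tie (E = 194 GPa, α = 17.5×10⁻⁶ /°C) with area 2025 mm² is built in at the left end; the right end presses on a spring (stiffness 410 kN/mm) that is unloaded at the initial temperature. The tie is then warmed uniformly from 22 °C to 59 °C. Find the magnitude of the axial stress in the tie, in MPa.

If the spring were absent the tie would lengthen by αΔT L = 17.5×10⁻⁶ × 37 × 525 = 0.3399 mm.
With a force P in the spring, the elastic change of the tie is PL/(AE) and that of the spring is P/k; compatibility requires their sum to equal δ_free.
So P = δ_free / [L/(AE) + 1/k] = 0.3399 / [ 525/(2025×194×10³) + 1/(410×10³) ].
P = 0.3399 / 3.775×10⁻⁶ = 90040 N.
σ = P/A = 90040/2025 = 44.46 MPa.

σ ≈ 44.5 MPa (compressive)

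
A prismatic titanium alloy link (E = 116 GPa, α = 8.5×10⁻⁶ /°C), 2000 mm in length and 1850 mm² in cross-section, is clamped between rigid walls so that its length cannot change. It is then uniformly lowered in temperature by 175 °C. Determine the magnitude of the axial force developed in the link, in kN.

Full restraint means ε = 0, so the stress is σ = EαΔT = 116×10³ × 8.5×10⁻⁶ × 175 = 172.6 MPa.
Then P = σA = 172.6 × 1850 mm² = 319.2 kN, tensile.

P ≈ 319 kN (tensile)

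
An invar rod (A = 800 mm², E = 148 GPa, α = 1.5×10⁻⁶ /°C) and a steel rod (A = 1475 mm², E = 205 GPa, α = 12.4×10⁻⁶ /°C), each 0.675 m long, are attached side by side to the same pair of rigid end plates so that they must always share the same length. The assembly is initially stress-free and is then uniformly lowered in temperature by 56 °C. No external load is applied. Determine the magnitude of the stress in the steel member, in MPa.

σ ≈ 35.2 MPa (tensile)

Equilibrium of a rigid end plate with no external load gives equal and opposite internal forces ±P in the two members. Since α_{steel} > α_{invar}, cooling drives the steel into tension and the invar into compression.
Setting the final lengths equal and cancelling L: (α₁ − α₂)ΔT = P/(A₁E₁) + P/(A₂E₂).
|α₁ − α₂|·ΔT = 10.9×10⁻⁶ × 56 = 0.0006104.
1/(A₁E₁) + 1/(A₂E₂) = 1/(800×148×10³) + 1/(1475×205×10³) = 1.175×10⁻⁸ N⁻¹.
So P = 0.0006104 / 1.175×10⁻⁸ = 51.94 kN.
σ_{steel} = P/A₂ = 51940/1475 = 35.21 MPa, tensile.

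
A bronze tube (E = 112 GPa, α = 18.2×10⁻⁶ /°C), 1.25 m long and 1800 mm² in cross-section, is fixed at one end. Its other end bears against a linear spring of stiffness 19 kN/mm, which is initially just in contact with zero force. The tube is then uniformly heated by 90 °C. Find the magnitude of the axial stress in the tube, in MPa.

If the spring were absent the tube would lengthen by αΔT L = 18.2×10⁻⁶ × 90 × 1250 = 2.047 mm.
Let P be the compressive force at the spring. The tube shortens elastically by PL/(AE) and the spring compresses by P/k; together these equal δ_free.
So P = δ_free / [L/(AE) + 1/k] = 2.047 / [ 1250/(1800×112×10³) + 1/(19×10³) ].
P = 2.047 / 5.883×10⁻⁵ = 34800 N.
σ = P/A = 34800/1800 = 19.33 MPa.

σ ≈ 19.3 MPa (compressive)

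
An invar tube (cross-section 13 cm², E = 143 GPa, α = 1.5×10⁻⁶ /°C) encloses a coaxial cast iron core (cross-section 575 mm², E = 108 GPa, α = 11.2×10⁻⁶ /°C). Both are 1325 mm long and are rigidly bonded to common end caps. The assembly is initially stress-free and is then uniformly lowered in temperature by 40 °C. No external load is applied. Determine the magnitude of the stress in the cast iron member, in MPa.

The cast iron has the larger α, so on cooling it would change length more than the invar if both were free. The rigid plates force a common final length, so the cast iron is put into tension and the invar into compression, with equal and opposite forces P (no external load).
Compatibility of the two members (thermal + elastic change equal): (α₁ − α₂)ΔT = P·[1/(A₁E₁) + 1/(A₂E₂)].
|α₁ − α₂|·ΔT = 9.7×10⁻⁶ × 40 = 0.000388.
1/(A₁E₁) + 1/(A₂E₂) = 1/(1300×143×10³) + 1/(575×108×10³) = 2.148×10⁻⁸ N⁻¹.
P = 0.000388 / 2.148×10⁻⁸ = 18060 N = 18.06 kN.
σ_{cast iron} = P/A₂ = 18060/575 = 31.41 MPa, tensile.

σ ≈ 31.4 MPa (tensile)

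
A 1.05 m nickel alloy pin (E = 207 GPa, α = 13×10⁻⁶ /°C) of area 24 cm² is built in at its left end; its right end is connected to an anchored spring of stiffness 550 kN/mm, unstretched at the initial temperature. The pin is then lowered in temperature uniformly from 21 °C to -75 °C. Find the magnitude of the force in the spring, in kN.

P ≈ 333 kN

The unrestrained thermal change is αΔT L = 13×10⁻⁶ × 96 × 1050 = 1.31 mm.
Let P be the tensile force in the spring. The pin extends elastically by PL/(AE) and the spring stretches by P/k; together these equal δ_free.
So P = δ_free / [L/(AE) + 1/k] = 1.31 / [ 1050/(2400×207×10³) + 1/(550×10³) ].
P = 1.31 / 3.932×10⁻⁶ = 333300 N.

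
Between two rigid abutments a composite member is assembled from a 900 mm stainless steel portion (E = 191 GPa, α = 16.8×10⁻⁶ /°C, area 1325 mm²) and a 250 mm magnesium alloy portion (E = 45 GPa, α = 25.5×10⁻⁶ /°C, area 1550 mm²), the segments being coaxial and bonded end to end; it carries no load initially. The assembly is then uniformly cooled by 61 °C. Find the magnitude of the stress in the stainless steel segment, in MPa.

σ ≈ 139 MPa (tensile)

If the supports were absent, the total length change would be Σ αᵢΔT Lᵢ = 16.8×10⁻⁶×61×900 + 25.5×10⁻⁶×61×250 = 1.311 mm.
The rigid supports impose zero overall length change; the single axial force P common to all segments must satisfy P Σ Lᵢ/(AᵢEᵢ) = δ_free.
The series flexibility is Σ Lᵢ/(AᵢEᵢ) = 900/(1325×191×10³) + 250/(1550×45×10³) = 7.14×10⁻⁶ mm/N.
P = 1.311 / 7.14×10⁻⁶ = 183600 N = 183.6 kN, tensile.
σ_{stainless steel} = P / A = 183600 / 1325 = 138.6 MPa.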